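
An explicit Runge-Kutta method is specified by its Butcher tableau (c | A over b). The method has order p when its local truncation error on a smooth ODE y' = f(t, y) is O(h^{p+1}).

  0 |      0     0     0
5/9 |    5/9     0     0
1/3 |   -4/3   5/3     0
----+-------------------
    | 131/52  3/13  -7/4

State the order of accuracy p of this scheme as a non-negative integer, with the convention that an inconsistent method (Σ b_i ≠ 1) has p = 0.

1

b = (131/52, 3/13, -7/4)
c = (0, 5/9, 1/3)
Ac = (0, 0, 25/27)
Σ b_i: 131/52·1 + 3/13·1 + (-7/4)·1 = 1 ✓
b·c: 3/13·5/9 + (-7/4)·1/3 = -71/156 ≠ 1/2 ⇒ order 1.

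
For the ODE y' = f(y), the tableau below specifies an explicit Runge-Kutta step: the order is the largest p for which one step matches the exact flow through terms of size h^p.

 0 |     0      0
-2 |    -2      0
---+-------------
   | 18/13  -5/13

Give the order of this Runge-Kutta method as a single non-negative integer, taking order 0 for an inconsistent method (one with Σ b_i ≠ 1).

b = (18/13, -5/13)
c = (0, -2)
Σ b_i: 18/13·1 + (-5/13)·1 = 1 ✓
b·c: (-5/13)·(-2) = 10/13 ≠ 1/2 ⇒ order 1.

1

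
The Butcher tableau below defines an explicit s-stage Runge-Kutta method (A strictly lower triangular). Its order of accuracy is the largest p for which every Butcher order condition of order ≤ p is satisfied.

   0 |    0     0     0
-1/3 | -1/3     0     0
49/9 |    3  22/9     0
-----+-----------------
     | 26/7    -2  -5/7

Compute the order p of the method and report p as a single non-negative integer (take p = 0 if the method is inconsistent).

1

b = (26/7, -2, -5/7)
c = (0, -1/3, 49/9)
Ac = (0, 0, -22/27)
Σ b_i: 26/7·1 + (-2)·1 + (-5/7)·1 = 1 ✓
b·c: (-2)·(-1/3) + (-5/7)·49/9 = -29/9 ≠ 1/2 ⇒ order 1.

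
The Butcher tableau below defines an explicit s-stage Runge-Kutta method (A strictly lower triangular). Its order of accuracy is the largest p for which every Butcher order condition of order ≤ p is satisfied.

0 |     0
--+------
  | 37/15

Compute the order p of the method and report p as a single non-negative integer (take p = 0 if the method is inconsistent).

0

b = (37/15)
c = (0)
Σ b_i: 37/15·1 = 37/15 ≠ 1 ⇒ order 0.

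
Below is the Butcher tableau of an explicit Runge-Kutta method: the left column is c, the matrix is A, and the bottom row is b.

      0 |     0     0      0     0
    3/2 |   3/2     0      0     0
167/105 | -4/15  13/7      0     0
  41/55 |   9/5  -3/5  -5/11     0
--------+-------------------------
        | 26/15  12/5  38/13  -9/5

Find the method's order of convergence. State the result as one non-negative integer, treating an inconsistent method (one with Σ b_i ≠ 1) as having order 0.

0

b = (26/15, 12/5, 38/13, -9/5)
c = (0, 3/2, 167/105, 41/55)
Ac = (0, 0, 39/14, -3749/2310)
Σ b_i: 26/15·1 + 12/5·1 + 38/13·1 + (-9/5)·1 = 205/39 ≠ 1 ⇒ order 0.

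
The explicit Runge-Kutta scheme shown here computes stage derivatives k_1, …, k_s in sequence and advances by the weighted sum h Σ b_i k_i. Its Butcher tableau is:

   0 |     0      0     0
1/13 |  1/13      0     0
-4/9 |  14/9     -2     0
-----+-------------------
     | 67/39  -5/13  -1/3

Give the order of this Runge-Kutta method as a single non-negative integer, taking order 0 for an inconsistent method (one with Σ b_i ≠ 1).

b = (67/39, -5/13, -1/3)
c = (0, 1/13, -4/9)
Ac = (0, 0, -2/13)
Σ b_i: 67/39·1 + (-5/13)·1 + (-1/3)·1 = 1 ✓
b·c: (-5/13)·1/13 + (-1/3)·(-4/9) = 541/4563 ≠ 1/2 ⇒ order 1.

1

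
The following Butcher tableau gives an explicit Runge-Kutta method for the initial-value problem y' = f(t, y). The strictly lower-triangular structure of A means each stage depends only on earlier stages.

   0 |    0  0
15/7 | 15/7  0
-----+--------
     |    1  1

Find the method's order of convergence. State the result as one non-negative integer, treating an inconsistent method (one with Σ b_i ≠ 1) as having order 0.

0

b = (1, 1)
c = (0, 15/7)
Σ b_i: 1·1 + 1·1 = 2 ≠ 1 ⇒ order 0.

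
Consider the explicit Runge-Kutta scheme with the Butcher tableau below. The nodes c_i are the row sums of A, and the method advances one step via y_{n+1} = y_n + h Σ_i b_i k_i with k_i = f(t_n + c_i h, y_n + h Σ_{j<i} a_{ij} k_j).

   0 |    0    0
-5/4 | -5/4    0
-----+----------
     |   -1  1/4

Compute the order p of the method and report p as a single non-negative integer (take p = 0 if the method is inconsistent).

0

b = (-1, 1/4)
c = (0, -5/4)
Σ b_i: (-1)·1 + 1/4·1 = -3/4 ≠ 1 ⇒ order 0.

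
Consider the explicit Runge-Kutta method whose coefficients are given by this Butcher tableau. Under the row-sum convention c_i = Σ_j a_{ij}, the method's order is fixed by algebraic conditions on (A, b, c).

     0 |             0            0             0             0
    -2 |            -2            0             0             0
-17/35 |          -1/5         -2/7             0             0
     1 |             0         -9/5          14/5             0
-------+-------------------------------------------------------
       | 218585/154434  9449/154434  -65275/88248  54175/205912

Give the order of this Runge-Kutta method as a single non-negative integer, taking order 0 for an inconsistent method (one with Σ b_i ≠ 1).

3

b = (218585/154434, 9449/154434, -65275/88248, 54175/205912)
c = (0, -2, -17/35, 1)
Ac = (0, 0, 4/7, 56/25)
Σ b_i: 218585/154434·1 + 9449/154434·1 + (-65275/88248)·1 + 54175/205912·1 = 1 ✓
b·c: 9449/154434·(-2) + (-65275/88248)·(-17/35) + 54175/205912·1 = 1/2 ✓
b·c²: 9449/154434·4 + (-65275/88248)·289/1225 + 54175/205912·1 = 1/3 ✓
b·Ac: (-65275/88248)·4/7 + 54175/205912·56/25 = 1/6 ✓
b·c³: 9449/154434·(-8) + (-65275/88248)·(-4913/42875) + 54175/205912·1 = -255163/1801730 ≠ 1/4 ⇒ order 3.
b·(c∘Ac): (-65275/88248)·(-68/245) + 54175/205912·56/25 = 122719/154434 ≠ 1/8
b·Ac²: (-65275/88248)·(-8/7) + 54175/205912·(-5722/875) = -9460861/10810380 ≠ 1/12
b·A²c: 54175/205912·8/5 = 10835/25739 ≠ 1/24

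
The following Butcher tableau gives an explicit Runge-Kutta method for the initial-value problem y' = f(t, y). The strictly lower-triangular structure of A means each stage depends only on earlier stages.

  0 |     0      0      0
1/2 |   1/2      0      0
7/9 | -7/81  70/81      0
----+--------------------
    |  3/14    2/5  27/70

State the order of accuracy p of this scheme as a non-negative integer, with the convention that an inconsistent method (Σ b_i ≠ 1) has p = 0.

3

b = (3/14, 2/5, 27/70)
c = (0, 1/2, 7/9)
Ac = (0, 0, 35/81)
Σ b_i: 3/14·1 + 2/5·1 + 27/70·1 = 1 ✓
b·c: 2/5·1/2 + 27/70·7/9 = 1/2 ✓
b·c²: 2/5·1/4 + 27/70·49/81 = 1/3 ✓
b·Ac: 27/70·35/81 = 1/6 ✓; 3 stages ⇒ order 3.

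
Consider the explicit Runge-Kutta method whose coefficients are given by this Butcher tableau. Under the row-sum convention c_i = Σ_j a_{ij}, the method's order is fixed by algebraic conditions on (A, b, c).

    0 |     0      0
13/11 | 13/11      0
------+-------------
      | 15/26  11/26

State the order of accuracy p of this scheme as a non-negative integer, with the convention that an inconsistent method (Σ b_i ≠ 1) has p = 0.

2

b = (15/26, 11/26)
c = (0, 13/11)
Σ b_i: 15/26·1 + 11/26·1 = 1 ✓
b·c: 11/26·13/11 = 1/2 ✓; 2 stages ⇒ order 2.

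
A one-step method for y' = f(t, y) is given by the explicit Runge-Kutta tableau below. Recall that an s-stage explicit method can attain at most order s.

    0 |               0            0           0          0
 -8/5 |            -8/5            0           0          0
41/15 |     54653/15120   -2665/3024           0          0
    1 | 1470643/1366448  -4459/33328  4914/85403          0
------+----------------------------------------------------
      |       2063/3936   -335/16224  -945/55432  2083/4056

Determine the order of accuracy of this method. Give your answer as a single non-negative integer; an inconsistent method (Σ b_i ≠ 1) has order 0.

4

b = (2063/3936, -335/16224, -945/55432, 2083/4056)
c = (0, -8/5, 41/15, 1)
Ac = (0, 0, 533/378, 1547/4166)
Σ b_i: 2063/3936·1 + (-335/16224)·1 + (-945/55432)·1 + 2083/4056·1 = 1 ✓
b·c: (-335/16224)·(-8/5) + (-945/55432)·41/15 + 2083/4056·1 = 1/2 ✓
b·c²: (-335/16224)·64/25 + (-945/55432)·1681/225 + 2083/4056·1 = 1/3 ✓
b·Ac: (-945/55432)·533/378 + 2083/4056·1547/4166 = 1/6 ✓
b·c³: (-335/16224)·(-512/125) + (-945/55432)·68921/3375 + 2083/4056·1 = 1/4 ✓
b·(c∘Ac): (-945/55432)·21853/5670 + 2083/4056·1547/4166 = 1/8 ✓
b·Ac²: (-945/55432)·(-2132/945) + 2083/4056·182/2083 = 1/12 ✓
b·A²c: 2083/4056·169/2083 = 1/24 ✓; 4 stages ⇒ order 4.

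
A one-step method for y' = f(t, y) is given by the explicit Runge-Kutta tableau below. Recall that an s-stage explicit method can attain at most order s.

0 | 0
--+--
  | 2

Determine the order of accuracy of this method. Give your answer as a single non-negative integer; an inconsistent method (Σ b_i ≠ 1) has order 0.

0

b = (2)
c = (0)
Σ b_i: 2·1 = 2 ≠ 1 ⇒ order 0.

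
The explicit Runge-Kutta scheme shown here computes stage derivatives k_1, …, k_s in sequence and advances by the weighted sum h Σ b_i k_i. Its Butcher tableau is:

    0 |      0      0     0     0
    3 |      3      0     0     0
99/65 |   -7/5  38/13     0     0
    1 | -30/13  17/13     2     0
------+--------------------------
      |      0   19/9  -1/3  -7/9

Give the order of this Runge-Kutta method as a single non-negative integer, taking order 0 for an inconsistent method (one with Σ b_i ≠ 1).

b = (0, 19/9, -1/3, -7/9)
c = (0, 3, 99/65, 1)
Ac = (0, 0, 114/13, 453/65)
Σ b_i: 19/9·1 + (-1/3)·1 + (-7/9)·1 = 1 ✓
b·c: 19/9·3 + (-1/3)·99/65 + (-7/9)·1 = 2953/585 ≠ 1/2 ⇒ order 1.

1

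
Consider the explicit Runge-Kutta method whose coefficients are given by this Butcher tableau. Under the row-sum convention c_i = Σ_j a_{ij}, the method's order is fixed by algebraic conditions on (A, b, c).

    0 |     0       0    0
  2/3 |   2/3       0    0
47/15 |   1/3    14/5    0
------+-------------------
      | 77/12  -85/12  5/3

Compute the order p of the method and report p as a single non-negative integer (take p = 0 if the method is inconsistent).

2

b = (77/12, -85/12, 5/3)
c = (0, 2/3, 47/15)
Ac = (0, 0, 28/15)
Σ b_i: 77/12·1 + (-85/12)·1 + 5/3·1 = 1 ✓
b·c: (-85/12)·2/3 + 5/3·47/15 = 1/2 ✓
b·c²: (-85/12)·4/9 + 5/3·2209/225 = 1784/135 ≠ 1/3 ⇒ order 2.
b·Ac: 5/3·28/15 = 28/9 ≠ 1/6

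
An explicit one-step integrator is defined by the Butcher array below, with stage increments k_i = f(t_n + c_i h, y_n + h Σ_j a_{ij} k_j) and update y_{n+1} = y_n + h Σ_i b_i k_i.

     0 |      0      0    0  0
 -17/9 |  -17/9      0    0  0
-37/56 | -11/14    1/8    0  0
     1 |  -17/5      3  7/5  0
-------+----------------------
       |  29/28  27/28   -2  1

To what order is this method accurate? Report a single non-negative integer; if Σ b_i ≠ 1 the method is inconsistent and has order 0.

b = (29/28, 27/28, -2, 1)
c = (0, -17/9, -37/56, 1)
Ac = (0, 0, -17/72, -791/120)
Σ b_i: 29/28·1 + 27/28·1 + (-2)·1 + 1·1 = 1 ✓
b·c: 27/28·(-17/9) + (-2)·(-37/56) + 1·1 = 1/2 ✓
b·c²: 27/28·289/81 + (-2)·1369/3136 + 1·1 = 16781/4704 ≠ 1/3 ⇒ order 2.
b·Ac: (-2)·(-17/72) + 1·(-791/120) = -2203/360 ≠ 1/6

2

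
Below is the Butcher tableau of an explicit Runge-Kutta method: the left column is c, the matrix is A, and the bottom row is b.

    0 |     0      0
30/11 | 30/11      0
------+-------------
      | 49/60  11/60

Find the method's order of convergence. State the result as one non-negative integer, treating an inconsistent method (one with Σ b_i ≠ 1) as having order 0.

b = (49/60, 11/60)
c = (0, 30/11)
Σ b_i: 49/60·1 + 11/60·1 = 1 ✓
b·c: 11/60·30/11 = 1/2 ✓; 2 stages ⇒ order 2.

2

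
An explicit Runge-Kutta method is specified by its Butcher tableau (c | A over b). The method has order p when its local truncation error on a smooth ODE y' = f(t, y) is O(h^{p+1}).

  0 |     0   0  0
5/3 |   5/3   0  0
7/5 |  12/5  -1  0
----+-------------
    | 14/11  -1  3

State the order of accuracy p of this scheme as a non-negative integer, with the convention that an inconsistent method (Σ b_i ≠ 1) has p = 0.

0

b = (14/11, -1, 3)
c = (0, 5/3, 7/5)
Ac = (0, 0, -5/3)
Σ b_i: 14/11·1 + (-1)·1 + 3·1 = 36/11 ≠ 1 ⇒ order 0.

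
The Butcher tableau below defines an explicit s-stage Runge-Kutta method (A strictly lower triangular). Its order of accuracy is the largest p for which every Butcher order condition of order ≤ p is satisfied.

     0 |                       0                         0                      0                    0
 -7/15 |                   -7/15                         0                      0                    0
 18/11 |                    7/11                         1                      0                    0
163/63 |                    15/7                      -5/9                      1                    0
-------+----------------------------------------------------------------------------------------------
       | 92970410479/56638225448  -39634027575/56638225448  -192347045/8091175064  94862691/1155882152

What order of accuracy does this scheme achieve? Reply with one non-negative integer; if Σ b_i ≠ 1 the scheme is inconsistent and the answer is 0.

3

b = (92970410479/56638225448, -39634027575/56638225448, -192347045/8091175064, 94862691/1155882152)
c = (0, -7/15, 18/11, 163/63)
Ac = (0, 0, -7/15, 563/297)
Σ b_i: 92970410479/56638225448·1 + (-39634027575/56638225448)·1 + (-192347045/8091175064)·1 + 94862691/1155882152·1 = 1 ✓
b·c: (-39634027575/56638225448)·(-7/15) + (-192347045/8091175064)·18/11 + 94862691/1155882152·163/63 = 1/2 ✓
b·c²: (-39634027575/56638225448)·49/225 + (-192347045/8091175064)·324/121 + 94862691/1155882152·26569/3969 = 1/3 ✓
b·Ac: (-192347045/8091175064)·(-7/15) + 94862691/1155882152·563/297 = 1/6 ✓
b·c³: (-39634027575/56638225448)·(-343/3375) + (-192347045/8091175064)·5832/1331 + 94862691/1155882152·4330747/250047 = 58386641761967/42053882395140 ≠ 1/4 ⇒ order 3.
b·(c∘Ac): (-192347045/8091175064)·(-42/55) + 94862691/1155882152·91769/18711 = 4376177527/10402939368 ≠ 1/8
b·Ac²: (-192347045/8091175064)·49/225 + 94862691/1155882152·125291/49005 = 58546409663/286080832620 ≠ 1/12
b·A²c: 94862691/1155882152·(-7/15) = -221346279/5779410760 ≠ 1/24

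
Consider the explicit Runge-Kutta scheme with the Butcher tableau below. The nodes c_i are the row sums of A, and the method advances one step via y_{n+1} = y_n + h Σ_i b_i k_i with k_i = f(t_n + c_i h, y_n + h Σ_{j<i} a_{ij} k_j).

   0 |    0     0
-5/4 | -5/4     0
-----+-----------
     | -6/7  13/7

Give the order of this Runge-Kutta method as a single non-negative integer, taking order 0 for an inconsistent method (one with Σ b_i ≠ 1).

b = (-6/7, 13/7)
c = (0, -5/4)
Σ b_i: (-6/7)·1 + 13/7·1 = 1 ✓
b·c: 13/7·(-5/4) = -65/28 ≠ 1/2 ⇒ order 1.

1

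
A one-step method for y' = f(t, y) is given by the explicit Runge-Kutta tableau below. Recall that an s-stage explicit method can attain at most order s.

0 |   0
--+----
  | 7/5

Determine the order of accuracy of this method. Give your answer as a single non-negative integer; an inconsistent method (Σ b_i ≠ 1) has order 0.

b = (7/5)
c = (0)
Σ b_i: 7/5·1 = 7/5 ≠ 1 ⇒ order 0.

0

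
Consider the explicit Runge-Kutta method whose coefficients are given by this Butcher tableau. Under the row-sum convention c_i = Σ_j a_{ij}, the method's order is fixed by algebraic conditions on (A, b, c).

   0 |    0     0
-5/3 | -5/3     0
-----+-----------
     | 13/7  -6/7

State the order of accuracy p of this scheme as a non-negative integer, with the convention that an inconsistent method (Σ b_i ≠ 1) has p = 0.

b = (13/7, -6/7)
c = (0, -5/3)
Σ b_i: 13/7·1 + (-6/7)·1 = 1 ✓
b·c: (-6/7)·(-5/3) = 10/7 ≠ 1/2 ⇒ order 1.

1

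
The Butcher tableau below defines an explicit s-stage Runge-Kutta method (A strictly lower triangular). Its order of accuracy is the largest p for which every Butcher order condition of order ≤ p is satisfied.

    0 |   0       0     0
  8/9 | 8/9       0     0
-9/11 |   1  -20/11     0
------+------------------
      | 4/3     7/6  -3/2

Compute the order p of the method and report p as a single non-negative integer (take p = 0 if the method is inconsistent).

1

b = (4/3, 7/6, -3/2)
c = (0, 8/9, -9/11)
Ac = (0, 0, -160/99)
Σ b_i: 4/3·1 + 7/6·1 + (-3/2)·1 = 1 ✓
b·c: 7/6·8/9 + (-3/2)·(-9/11) = 1345/594 ≠ 1/2 ⇒ order 1.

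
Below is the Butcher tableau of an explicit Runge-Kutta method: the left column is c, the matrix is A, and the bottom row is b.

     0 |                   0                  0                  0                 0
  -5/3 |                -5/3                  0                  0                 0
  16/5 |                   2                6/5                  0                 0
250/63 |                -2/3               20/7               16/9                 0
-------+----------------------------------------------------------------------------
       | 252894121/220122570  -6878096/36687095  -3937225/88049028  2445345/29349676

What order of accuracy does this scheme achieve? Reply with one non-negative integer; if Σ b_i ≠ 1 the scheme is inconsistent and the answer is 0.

3

b = (252894121/220122570, -6878096/36687095, -3937225/88049028, 2445345/29349676)
c = (0, -5/3, 16/5, 250/63)
Ac = (0, 0, -2, 292/315)
Σ b_i: 252894121/220122570·1 + (-6878096/36687095)·1 + (-3937225/88049028)·1 + 2445345/29349676·1 = 1 ✓
b·c: (-6878096/36687095)·(-5/3) + (-3937225/88049028)·16/5 + 2445345/29349676·250/63 = 1/2 ✓
b·c²: (-6878096/36687095)·25/9 + (-3937225/88049028)·256/25 + 2445345/29349676·62500/3969 = 1/3 ✓
b·Ac: (-3937225/88049028)·(-2) + 2445345/29349676·292/315 = 1/6 ✓
b·c³: (-6878096/36687095)·(-125/27) + (-3937225/88049028)·4096/125 + 2445345/29349676·15625000/250047 = 95875992146/20801582865 ≠ 1/4 ⇒ order 3.
b·(c∘Ac): (-3937225/88049028)·(-32/5) + 2445345/29349676·14600/3969 = 39137930/66036771 ≠ 1/8
b·Ac²: (-3937225/88049028)·10/3 + 2445345/29349676·13724/525 = 1339851437/660367710 ≠ 1/12
b·A²c: 2445345/29349676·(-32/9) = -2173640/7337419 ≠ 1/24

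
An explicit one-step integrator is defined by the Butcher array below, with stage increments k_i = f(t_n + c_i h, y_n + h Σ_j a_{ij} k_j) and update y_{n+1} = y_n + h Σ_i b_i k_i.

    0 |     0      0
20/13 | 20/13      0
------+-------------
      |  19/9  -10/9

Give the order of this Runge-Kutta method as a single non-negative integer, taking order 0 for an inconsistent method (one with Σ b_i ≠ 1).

b = (19/9, -10/9)
c = (0, 20/13)
Σ b_i: 19/9·1 + (-10/9)·1 = 1 ✓
b·c: (-10/9)·20/13 = -200/117 ≠ 1/2 ⇒ order 1.

1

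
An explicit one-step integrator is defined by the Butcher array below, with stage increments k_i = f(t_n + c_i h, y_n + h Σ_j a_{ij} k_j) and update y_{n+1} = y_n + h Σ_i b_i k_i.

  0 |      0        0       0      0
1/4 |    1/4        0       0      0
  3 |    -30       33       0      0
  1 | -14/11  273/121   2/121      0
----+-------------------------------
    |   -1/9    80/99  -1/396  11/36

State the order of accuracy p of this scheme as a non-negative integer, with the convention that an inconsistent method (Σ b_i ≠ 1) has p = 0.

4

b = (-1/9, 80/99, -1/396, 11/36)
c = (0, 1/4, 3, 1)
Ac = (0, 0, 33/4, 27/44)
Σ b_i: (-1/9)·1 + 80/99·1 + (-1/396)·1 + 11/36·1 = 1 ✓
b·c: 80/99·1/4 + (-1/396)·3 + 11/36·1 = 1/2 ✓
b·c²: 80/99·1/16 + (-1/396)·9 + 11/36·1 = 1/3 ✓
b·Ac: (-1/396)·33/4 + 11/36·27/44 = 1/6 ✓
b·c³: 80/99·1/64 + (-1/396)·27 + 11/36·1 = 1/4 ✓
b·(c∘Ac): (-1/396)·99/4 + 11/36·27/44 = 1/8 ✓
b·Ac²: (-1/396)·33/16 + 11/36·51/176 = 1/12 ✓
b·A²c: 11/36·3/22 = 1/24 ✓; 4 stages ⇒ order 4.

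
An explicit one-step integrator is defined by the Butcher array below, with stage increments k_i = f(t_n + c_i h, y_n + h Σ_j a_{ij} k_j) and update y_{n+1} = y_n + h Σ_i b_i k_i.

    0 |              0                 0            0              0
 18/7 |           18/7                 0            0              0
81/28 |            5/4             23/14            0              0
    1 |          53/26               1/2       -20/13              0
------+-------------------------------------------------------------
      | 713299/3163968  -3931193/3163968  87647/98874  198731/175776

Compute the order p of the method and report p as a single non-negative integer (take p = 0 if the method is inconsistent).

b = (713299/3163968, -3931193/3163968, 87647/98874, 198731/175776)
c = (0, 18/7, 81/28, 1)
Ac = (0, 0, 207/49, -288/91)
Σ b_i: 713299/3163968·1 + (-3931193/3163968)·1 + 87647/98874·1 + 198731/175776·1 = 1 ✓
b·c: (-3931193/3163968)·18/7 + 87647/98874·81/28 + 198731/175776·1 = 1/2 ✓
b·c²: (-3931193/3163968)·324/49 + 87647/98874·6561/784 + 198731/175776·1 = 1/3 ✓
b·Ac: 87647/98874·207/49 + 198731/175776·(-288/91) = 1/6 ✓
b·c³: (-3931193/3163968)·5832/343 + 87647/98874·531441/21952 + 198731/175776·1 = 50471501/34452096 ≠ 1/4 ⇒ order 3.
b·(c∘Ac): 87647/98874·16767/1372 + 198731/175776·(-288/91) = 5207325/717752 ≠ 1/8
b·Ac²: 87647/98874·3726/343 + 198731/175776·(-3483/364) = -13651977/11484032 ≠ 1/12
b·A²c: 198731/175776·(-4140/637) = -5274015/717752 ≠ 1/24

3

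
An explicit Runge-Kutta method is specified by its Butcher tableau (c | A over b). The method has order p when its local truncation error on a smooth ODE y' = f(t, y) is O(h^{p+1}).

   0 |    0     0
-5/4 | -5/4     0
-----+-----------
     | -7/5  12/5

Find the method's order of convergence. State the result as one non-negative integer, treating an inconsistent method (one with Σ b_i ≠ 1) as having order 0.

1

b = (-7/5, 12/5)
c = (0, -5/4)
Σ b_i: (-7/5)·1 + 12/5·1 = 1 ✓
b·c: 12/5·(-5/4) = -3 ≠ 1/2 ⇒ order 1.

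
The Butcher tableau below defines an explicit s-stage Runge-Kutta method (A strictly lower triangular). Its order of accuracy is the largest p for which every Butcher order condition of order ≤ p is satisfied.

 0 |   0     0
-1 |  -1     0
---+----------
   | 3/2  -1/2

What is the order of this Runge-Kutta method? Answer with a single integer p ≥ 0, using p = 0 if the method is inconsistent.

2

b = (3/2, -1/2)
c = (0, -1)
Σ b_i: 3/2·1 + (-1/2)·1 = 1 ✓
b·c: (-1/2)·(-1) = 1/2 ✓; 2 stages ⇒ order 2.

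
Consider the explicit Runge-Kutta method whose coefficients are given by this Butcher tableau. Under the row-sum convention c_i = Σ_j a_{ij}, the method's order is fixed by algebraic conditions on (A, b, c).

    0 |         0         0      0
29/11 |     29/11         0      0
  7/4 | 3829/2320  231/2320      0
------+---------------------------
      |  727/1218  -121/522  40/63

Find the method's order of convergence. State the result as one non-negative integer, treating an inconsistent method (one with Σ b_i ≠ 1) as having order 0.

b = (727/1218, -121/522, 40/63)
c = (0, 29/11, 7/4)
Ac = (0, 0, 21/80)
Σ b_i: 727/1218·1 + (-121/522)·1 + 40/63·1 = 1 ✓
b·c: (-121/522)·29/11 + 40/63·7/4 = 1/2 ✓
b·c²: (-121/522)·841/121 + 40/63·49/16 = 1/3 ✓
b·Ac: 40/63·21/80 = 1/6 ✓; 3 stages ⇒ order 3.

3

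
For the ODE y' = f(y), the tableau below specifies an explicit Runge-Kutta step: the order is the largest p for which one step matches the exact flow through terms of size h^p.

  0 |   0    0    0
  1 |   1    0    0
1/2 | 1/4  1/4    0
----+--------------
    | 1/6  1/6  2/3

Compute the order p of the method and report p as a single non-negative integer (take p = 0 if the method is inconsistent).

b = (1/6, 1/6, 2/3)
c = (0, 1, 1/2)
Ac = (0, 0, 1/4)
Σ b_i: 1/6·1 + 1/6·1 + 2/3·1 = 1 ✓
b·c: 1/6·1 + 2/3·1/2 = 1/2 ✓
b·c²: 1/6·1 + 2/3·1/4 = 1/3 ✓
b·Ac: 2/3·1/4 = 1/6 ✓; 3 stages ⇒ order 3.

3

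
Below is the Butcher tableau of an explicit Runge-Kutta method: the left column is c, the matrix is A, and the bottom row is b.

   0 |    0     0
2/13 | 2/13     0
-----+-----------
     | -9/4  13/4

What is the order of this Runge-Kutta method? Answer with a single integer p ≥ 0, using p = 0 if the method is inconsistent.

2

b = (-9/4, 13/4)
c = (0, 2/13)
Σ b_i: (-9/4)·1 + 13/4·1 = 1 ✓
b·c: 13/4·2/13 = 1/2 ✓; 2 stages ⇒ order 2.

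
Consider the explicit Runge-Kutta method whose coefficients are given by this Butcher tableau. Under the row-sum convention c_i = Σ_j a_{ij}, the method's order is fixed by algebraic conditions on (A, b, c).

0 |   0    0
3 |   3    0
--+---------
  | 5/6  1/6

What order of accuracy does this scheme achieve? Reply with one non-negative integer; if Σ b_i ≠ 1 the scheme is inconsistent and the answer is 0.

b = (5/6, 1/6)
c = (0, 3)
Σ b_i: 5/6·1 + 1/6·1 = 1 ✓
b·c: 1/6·3 = 1/2 ✓; 2 stages ⇒ order 2.

2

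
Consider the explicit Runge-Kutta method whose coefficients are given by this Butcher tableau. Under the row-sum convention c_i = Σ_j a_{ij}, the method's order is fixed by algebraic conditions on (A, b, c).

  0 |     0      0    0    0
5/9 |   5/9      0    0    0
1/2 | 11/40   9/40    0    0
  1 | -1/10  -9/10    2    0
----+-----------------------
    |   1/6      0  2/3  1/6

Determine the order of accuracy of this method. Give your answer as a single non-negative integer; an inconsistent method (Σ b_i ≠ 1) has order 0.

b = (1/6, 0, 2/3, 1/6)
c = (0, 5/9, 1/2, 1)
Ac = (0, 0, 1/8, 1/2)
Σ b_i: 1/6·1 + 2/3·1 + 1/6·1 = 1 ✓
b·c: 2/3·1/2 + 1/6·1 = 1/2 ✓
b·c²: 2/3·1/4 + 1/6·1 = 1/3 ✓
b·Ac: 2/3·1/8 + 1/6·1/2 = 1/6 ✓
b·c³: 2/3·1/8 + 1/6·1 = 1/4 ✓
b·(c∘Ac): 2/3·1/16 + 1/6·1/2 = 1/8 ✓
b·Ac²: 2/3·5/72 + 1/6·2/9 = 1/12 ✓
b·A²c: 1/6·1/4 = 1/24 ✓; 4 stages ⇒ order 4.

4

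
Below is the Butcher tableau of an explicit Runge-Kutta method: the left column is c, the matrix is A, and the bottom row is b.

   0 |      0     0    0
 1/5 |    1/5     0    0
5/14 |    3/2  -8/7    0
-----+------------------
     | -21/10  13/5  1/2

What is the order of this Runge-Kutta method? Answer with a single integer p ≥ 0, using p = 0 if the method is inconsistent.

b = (-21/10, 13/5, 1/2)
c = (0, 1/5, 5/14)
Ac = (0, 0, -8/35)
Σ b_i: (-21/10)·1 + 13/5·1 + 1/2·1 = 1 ✓
b·c: 13/5·1/5 + 1/2·5/14 = 489/700 ≠ 1/2 ⇒ order 1.

1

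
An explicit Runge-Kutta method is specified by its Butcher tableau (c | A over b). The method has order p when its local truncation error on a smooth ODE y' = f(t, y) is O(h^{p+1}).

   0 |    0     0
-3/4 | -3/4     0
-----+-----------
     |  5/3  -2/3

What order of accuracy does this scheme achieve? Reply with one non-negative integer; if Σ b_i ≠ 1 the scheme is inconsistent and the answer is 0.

2

b = (5/3, -2/3)
c = (0, -3/4)
Σ b_i: 5/3·1 + (-2/3)·1 = 1 ✓
b·c: (-2/3)·(-3/4) = 1/2 ✓; 2 stages ⇒ order 2.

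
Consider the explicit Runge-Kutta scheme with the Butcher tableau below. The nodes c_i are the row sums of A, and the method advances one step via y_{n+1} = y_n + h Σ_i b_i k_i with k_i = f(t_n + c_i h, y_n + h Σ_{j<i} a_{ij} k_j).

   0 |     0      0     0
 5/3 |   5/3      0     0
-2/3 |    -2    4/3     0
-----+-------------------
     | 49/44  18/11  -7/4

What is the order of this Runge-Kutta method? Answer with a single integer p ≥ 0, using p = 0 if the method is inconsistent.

1

b = (49/44, 18/11, -7/4)
c = (0, 5/3, -2/3)
Ac = (0, 0, 20/9)
Σ b_i: 49/44·1 + 18/11·1 + (-7/4)·1 = 1 ✓
b·c: 18/11·5/3 + (-7/4)·(-2/3) = 257/66 ≠ 1/2 ⇒ order 1.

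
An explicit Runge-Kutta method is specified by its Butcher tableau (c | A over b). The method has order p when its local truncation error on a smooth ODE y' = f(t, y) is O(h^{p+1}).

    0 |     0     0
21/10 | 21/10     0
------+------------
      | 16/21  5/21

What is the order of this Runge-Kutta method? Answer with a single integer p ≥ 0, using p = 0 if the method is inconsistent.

2

b = (16/21, 5/21)
c = (0, 21/10)
Σ b_i: 16/21·1 + 5/21·1 = 1 ✓
b·c: 5/21·21/10 = 1/2 ✓; 2 stages ⇒ order 2.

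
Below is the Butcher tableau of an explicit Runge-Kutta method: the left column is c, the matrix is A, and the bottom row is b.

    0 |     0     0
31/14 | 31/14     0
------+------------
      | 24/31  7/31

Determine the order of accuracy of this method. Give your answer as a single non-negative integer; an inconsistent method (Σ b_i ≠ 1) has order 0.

2

b = (24/31, 7/31)
c = (0, 31/14)
Σ b_i: 24/31·1 + 7/31·1 = 1 ✓
b·c: 7/31·31/14 = 1/2 ✓; 2 stages ⇒ order 2.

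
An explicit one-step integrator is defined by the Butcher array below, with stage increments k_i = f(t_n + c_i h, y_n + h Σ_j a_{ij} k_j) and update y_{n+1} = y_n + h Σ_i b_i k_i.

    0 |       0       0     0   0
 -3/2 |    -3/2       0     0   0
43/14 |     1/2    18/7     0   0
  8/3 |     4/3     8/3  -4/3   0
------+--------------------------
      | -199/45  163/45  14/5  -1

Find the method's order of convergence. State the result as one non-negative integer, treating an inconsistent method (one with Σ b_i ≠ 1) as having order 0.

2

b = (-199/45, 163/45, 14/5, -1)
c = (0, -3/2, 43/14, 8/3)
Ac = (0, 0, -27/7, -170/21)
Σ b_i: (-199/45)·1 + 163/45·1 + 14/5·1 + (-1)·1 = 1 ✓
b·c: 163/45·(-3/2) + 14/5·43/14 + (-1)·8/3 = 1/2 ✓
b·c²: 163/45·9/4 + 14/5·1849/196 + (-1)·64/9 = 34591/1260 ≠ 1/3 ⇒ order 2.
b·Ac: 14/5·(-27/7) + (-1)·(-170/21) = -284/105 ≠ 1/6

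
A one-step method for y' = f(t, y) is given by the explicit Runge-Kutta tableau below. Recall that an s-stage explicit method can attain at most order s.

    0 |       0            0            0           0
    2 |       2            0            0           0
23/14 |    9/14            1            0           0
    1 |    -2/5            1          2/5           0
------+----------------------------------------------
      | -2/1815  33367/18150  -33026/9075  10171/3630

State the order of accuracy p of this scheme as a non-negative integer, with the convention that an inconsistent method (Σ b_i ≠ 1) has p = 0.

3

b = (-2/1815, 33367/18150, -33026/9075, 10171/3630)
c = (0, 2, 23/14, 1)
Ac = (0, 0, 2, 93/35)
Σ b_i: (-2/1815)·1 + 33367/18150·1 + (-33026/9075)·1 + 10171/3630·1 = 1 ✓
b·c: 33367/18150·2 + (-33026/9075)·23/14 + 10171/3630·1 = 1/2 ✓
b·c²: 33367/18150·4 + (-33026/9075)·529/196 + 10171/3630·1 = 1/3 ✓
b·Ac: (-33026/9075)·2 + 10171/3630·93/35 = 1/6 ✓
b·c³: 33367/18150·8 + (-33026/9075)·12167/2744 + 10171/3630·1 = 23253/16940 ≠ 1/4 ⇒ order 3.
b·(c∘Ac): (-33026/9075)·23/7 + 10171/3630·93/35 = -81899/18150 ≠ 1/8
b·Ac²: (-33026/9075)·4 + 10171/3630·2489/490 = -5493/16940 ≠ 1/12
b·A²c: 10171/3630·4/5 = 20342/9075 ≠ 1/24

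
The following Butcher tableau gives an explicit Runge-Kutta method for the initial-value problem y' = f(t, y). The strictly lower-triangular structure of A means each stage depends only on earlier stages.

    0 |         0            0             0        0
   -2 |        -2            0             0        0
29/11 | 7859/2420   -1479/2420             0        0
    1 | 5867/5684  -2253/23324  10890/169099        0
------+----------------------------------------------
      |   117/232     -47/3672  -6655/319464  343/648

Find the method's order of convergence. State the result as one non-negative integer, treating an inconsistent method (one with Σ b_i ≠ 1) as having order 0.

b = (117/232, -47/3672, -6655/319464, 343/648)
c = (0, -2, 29/11, 1)
Ac = (0, 0, 1479/1210, 249/686)
Σ b_i: 117/232·1 + (-47/3672)·1 + (-6655/319464)·1 + 343/648·1 = 1 ✓
b·c: (-47/3672)·(-2) + (-6655/319464)·29/11 + 343/648·1 = 1/2 ✓
b·c²: (-47/3672)·4 + (-6655/319464)·841/121 + 343/648·1 = 1/3 ✓
b·Ac: (-6655/319464)·1479/1210 + 343/648·249/686 = 1/6 ✓
b·c³: (-47/3672)·(-8) + (-6655/319464)·24389/1331 + 343/648·1 = 1/4 ✓
b·(c∘Ac): (-6655/319464)·42891/13310 + 343/648·249/686 = 1/8 ✓
b·Ac²: (-6655/319464)·(-1479/605) + 343/648·3/49 = 1/12 ✓
b·A²c: 343/648·27/343 = 1/24 ✓; 4 stages ⇒ order 4.

4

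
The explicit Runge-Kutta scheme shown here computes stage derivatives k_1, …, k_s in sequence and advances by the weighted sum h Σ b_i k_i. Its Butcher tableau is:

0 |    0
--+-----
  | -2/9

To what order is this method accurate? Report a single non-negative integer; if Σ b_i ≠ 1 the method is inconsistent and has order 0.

0

b = (-2/9)
c = (0)
Σ b_i: (-2/9)·1 = -2/9 ≠ 1 ⇒ order 0.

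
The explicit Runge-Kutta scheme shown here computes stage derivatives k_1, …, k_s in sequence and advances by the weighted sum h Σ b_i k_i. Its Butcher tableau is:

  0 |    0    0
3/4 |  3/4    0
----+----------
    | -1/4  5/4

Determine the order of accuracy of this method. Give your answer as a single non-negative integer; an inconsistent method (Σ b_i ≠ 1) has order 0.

1

b = (-1/4, 5/4)
c = (0, 3/4)
Σ b_i: (-1/4)·1 + 5/4·1 = 1 ✓
b·c: 5/4·3/4 = 15/16 ≠ 1/2 ⇒ order 1.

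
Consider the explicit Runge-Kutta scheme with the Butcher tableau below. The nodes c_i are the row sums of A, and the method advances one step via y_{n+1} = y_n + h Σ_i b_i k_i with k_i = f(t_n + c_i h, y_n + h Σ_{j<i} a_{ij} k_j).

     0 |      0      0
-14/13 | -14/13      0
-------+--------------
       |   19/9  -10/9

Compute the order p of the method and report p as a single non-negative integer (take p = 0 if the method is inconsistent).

1

b = (19/9, -10/9)
c = (0, -14/13)
Σ b_i: 19/9·1 + (-10/9)·1 = 1 ✓
b·c: (-10/9)·(-14/13) = 140/117 ≠ 1/2 ⇒ order 1.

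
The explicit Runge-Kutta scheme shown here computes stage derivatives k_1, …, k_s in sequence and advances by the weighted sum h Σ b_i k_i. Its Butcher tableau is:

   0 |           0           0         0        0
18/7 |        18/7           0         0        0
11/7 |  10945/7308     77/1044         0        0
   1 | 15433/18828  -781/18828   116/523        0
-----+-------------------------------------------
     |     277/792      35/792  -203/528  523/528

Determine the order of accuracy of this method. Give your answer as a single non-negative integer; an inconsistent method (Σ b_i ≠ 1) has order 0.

b = (277/792, 35/792, -203/528, 523/528)
c = (0, 18/7, 11/7, 1)
Ac = (0, 0, 11/58, 253/1046)
Σ b_i: 277/792·1 + 35/792·1 + (-203/528)·1 + 523/528·1 = 1 ✓
b·c: 35/792·18/7 + (-203/528)·11/7 + 523/528·1 = 1/2 ✓
b·c²: 35/792·324/49 + (-203/528)·121/49 + 523/528·1 = 1/3 ✓
b·Ac: (-203/528)·11/58 + 523/528·253/1046 = 1/6 ✓
b·c³: 35/792·5832/343 + (-203/528)·1331/343 + 523/528·1 = 1/4 ✓
b·(c∘Ac): (-203/528)·121/406 + 523/528·253/1046 = 1/8 ✓
b·Ac²: (-203/528)·99/203 + 523/528·143/523 = 1/12 ✓
b·A²c: 523/528·22/523 = 1/24 ✓; 4 stages ⇒ order 4.

4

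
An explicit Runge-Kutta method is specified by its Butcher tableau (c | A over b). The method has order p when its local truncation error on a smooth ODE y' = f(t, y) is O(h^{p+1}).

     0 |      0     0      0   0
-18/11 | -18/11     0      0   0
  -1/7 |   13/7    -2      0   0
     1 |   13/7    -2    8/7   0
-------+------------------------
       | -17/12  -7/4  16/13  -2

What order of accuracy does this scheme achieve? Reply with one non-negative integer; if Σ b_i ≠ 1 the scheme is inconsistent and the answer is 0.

0

b = (-17/12, -7/4, 16/13, -2)
c = (0, -18/11, -1/7, 1)
Ac = (0, 0, 36/11, 1676/539)
Σ b_i: (-17/12)·1 + (-7/4)·1 + 16/13·1 + (-2)·1 = -307/78 ≠ 1 ⇒ order 0.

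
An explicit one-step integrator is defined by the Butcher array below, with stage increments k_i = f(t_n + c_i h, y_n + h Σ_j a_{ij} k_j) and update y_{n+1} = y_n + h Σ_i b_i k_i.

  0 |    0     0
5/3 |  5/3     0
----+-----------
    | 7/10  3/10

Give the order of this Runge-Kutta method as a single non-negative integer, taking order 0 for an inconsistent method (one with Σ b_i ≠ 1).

b = (7/10, 3/10)
c = (0, 5/3)
Σ b_i: 7/10·1 + 3/10·1 = 1 ✓
b·c: 3/10·5/3 = 1/2 ✓; 2 stages ⇒ order 2.

2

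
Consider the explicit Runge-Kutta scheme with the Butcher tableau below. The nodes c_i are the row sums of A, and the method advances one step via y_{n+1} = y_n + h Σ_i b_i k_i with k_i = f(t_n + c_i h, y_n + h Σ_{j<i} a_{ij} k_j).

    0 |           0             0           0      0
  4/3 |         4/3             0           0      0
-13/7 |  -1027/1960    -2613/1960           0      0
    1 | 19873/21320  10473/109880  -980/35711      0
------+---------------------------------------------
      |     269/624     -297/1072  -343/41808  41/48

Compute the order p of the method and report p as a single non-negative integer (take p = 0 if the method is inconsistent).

4

b = (269/624, -297/1072, -343/41808, 41/48)
c = (0, 4/3, -13/7, 1)
Ac = (0, 0, -871/490, 73/410)
Σ b_i: 269/624·1 + (-297/1072)·1 + (-343/41808)·1 + 41/48·1 = 1 ✓
b·c: (-297/1072)·4/3 + (-343/41808)·(-13/7) + 41/48·1 = 1/2 ✓
b·c²: (-297/1072)·16/9 + (-343/41808)·169/49 + 41/48·1 = 1/3 ✓
b·Ac: (-343/41808)·(-871/490) + 41/48·73/410 = 1/6 ✓
b·c³: (-297/1072)·64/27 + (-343/41808)·(-2197/343) + 41/48·1 = 1/4 ✓
b·(c∘Ac): (-343/41808)·11323/3430 + 41/48·73/410 = 1/8 ✓
b·Ac²: (-343/41808)·(-1742/735) + 41/48·46/615 = 1/12 ✓
b·A²c: 41/48·2/41 = 1/24 ✓; 4 stages ⇒ order 4.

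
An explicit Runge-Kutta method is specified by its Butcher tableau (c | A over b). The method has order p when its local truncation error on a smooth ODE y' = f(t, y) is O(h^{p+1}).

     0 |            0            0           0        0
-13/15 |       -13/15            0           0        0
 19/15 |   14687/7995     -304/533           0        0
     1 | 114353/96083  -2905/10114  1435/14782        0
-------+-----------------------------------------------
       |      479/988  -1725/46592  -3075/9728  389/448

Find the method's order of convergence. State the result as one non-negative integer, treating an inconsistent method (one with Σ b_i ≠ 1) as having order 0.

4

b = (479/988, -1725/46592, -3075/9728, 389/448)
c = (0, -13/15, 19/15, 1)
Ac = (0, 0, 304/615, 434/1167)
Σ b_i: 479/988·1 + (-1725/46592)·1 + (-3075/9728)·1 + 389/448·1 = 1 ✓
b·c: (-1725/46592)·(-13/15) + (-3075/9728)·19/15 + 389/448·1 = 1/2 ✓
b·c²: (-1725/46592)·169/225 + (-3075/9728)·361/225 + 389/448·1 = 1/3 ✓
b·Ac: (-3075/9728)·304/615 + 389/448·434/1167 = 1/6 ✓
b·c³: (-1725/46592)·(-2197/3375) + (-3075/9728)·6859/3375 + 389/448·1 = 1/4 ✓
b·(c∘Ac): (-3075/9728)·5776/9225 + 389/448·434/1167 = 1/8 ✓
b·Ac²: (-3075/9728)·(-3952/9225) + 389/448·(-70/1167) = 1/12 ✓
b·A²c: 389/448·56/1167 = 1/24 ✓; 4 stages ⇒ order 4.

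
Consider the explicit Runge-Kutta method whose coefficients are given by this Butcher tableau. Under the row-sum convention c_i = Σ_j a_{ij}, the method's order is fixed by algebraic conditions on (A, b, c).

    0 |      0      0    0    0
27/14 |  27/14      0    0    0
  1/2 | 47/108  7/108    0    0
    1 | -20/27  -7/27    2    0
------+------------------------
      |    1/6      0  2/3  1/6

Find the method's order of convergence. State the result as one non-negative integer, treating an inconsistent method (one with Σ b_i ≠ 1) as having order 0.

b = (1/6, 0, 2/3, 1/6)
c = (0, 27/14, 1/2, 1)
Ac = (0, 0, 1/8, 1/2)
Σ b_i: 1/6·1 + 2/3·1 + 1/6·1 = 1 ✓
b·c: 2/3·1/2 + 1/6·1 = 1/2 ✓
b·c²: 2/3·1/4 + 1/6·1 = 1/3 ✓
b·Ac: 2/3·1/8 + 1/6·1/2 = 1/6 ✓
b·c³: 2/3·1/8 + 1/6·1 = 1/4 ✓
b·(c∘Ac): 2/3·1/16 + 1/6·1/2 = 1/8 ✓
b·Ac²: 2/3·27/112 + 1/6·(-13/28) = 1/12 ✓
b·A²c: 1/6·1/4 = 1/24 ✓; 4 stages ⇒ order 4.

4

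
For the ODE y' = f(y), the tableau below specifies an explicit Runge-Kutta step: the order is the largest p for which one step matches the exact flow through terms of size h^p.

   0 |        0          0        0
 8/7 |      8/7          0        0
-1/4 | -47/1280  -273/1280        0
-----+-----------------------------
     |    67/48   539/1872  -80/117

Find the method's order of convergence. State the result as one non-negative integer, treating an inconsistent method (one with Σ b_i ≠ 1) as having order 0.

3

b = (67/48, 539/1872, -80/117)
c = (0, 8/7, -1/4)
Ac = (0, 0, -39/160)
Σ b_i: 67/48·1 + 539/1872·1 + (-80/117)·1 = 1 ✓
b·c: 539/1872·8/7 + (-80/117)·(-1/4) = 1/2 ✓
b·c²: 539/1872·64/49 + (-80/117)·1/16 = 1/3 ✓
b·Ac: (-80/117)·(-39/160) = 1/6 ✓; 3 stages ⇒ order 3.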